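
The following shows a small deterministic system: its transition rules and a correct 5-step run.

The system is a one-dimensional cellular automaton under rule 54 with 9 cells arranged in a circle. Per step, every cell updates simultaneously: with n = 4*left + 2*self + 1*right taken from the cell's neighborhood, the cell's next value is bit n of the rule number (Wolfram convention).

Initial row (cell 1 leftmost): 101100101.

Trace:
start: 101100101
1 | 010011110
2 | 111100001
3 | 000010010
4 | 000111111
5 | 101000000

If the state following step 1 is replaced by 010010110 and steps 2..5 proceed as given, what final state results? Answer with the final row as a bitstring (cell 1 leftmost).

100011111

state after step 1 := 010010110
2 | 111111001
3 | 000000110
4 | 000001001
5 | 100011111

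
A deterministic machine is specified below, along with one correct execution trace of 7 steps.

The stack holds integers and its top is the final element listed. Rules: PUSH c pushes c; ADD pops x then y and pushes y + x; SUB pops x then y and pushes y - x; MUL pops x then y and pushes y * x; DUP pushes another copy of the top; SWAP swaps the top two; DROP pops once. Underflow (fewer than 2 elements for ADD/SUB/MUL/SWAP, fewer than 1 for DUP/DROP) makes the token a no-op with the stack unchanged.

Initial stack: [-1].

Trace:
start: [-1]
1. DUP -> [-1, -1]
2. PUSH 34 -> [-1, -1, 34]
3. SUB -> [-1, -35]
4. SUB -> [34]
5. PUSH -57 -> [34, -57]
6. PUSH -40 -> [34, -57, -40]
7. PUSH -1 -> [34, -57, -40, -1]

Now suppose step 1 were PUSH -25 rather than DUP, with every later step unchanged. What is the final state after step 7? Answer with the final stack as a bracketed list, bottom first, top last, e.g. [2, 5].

(re-executing from step 1 with the substitution; state before step 1: [-1])
1. PUSH -25 -> [-1, -25]
2. PUSH 34 -> [-1, -25, 34]
3. SUB -> [-1, -59]
4. SUB -> [58]
5. PUSH -57 -> [58, -57]
6. PUSH -40 -> [58, -57, -40]
7. PUSH -1 -> [58, -57, -40, -1]

[58, -57, -40, -1]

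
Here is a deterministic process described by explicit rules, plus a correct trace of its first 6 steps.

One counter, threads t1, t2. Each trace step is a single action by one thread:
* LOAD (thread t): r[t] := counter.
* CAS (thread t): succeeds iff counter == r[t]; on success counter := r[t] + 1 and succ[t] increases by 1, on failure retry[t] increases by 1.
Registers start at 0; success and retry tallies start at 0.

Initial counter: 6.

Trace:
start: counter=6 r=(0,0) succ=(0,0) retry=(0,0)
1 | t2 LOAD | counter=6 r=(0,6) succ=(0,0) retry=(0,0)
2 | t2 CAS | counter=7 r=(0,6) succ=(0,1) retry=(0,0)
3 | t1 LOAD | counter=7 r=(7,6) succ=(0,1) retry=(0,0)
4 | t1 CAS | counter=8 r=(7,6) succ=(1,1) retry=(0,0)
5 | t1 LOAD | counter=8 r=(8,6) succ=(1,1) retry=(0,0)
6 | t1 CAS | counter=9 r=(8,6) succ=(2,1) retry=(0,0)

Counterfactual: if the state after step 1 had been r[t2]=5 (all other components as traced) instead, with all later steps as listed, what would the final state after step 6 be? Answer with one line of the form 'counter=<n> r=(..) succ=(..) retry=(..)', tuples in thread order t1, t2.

counter=8 r=(7,5) succ=(2,0) retry=(0,1)

state after step 1 := counter=6 r=(0,5) succ=(0,0) retry=(0,0)
2 | t2 CAS | counter=6 r=(0,5) succ=(0,0) retry=(0,1)
3 | t1 LOAD | counter=6 r=(6,5) succ=(0,0) retry=(0,1)
4 | t1 CAS | counter=7 r=(6,5) succ=(1,0) retry=(0,1)
5 | t1 LOAD | counter=7 r=(7,5) succ=(1,0) retry=(0,1)
6 | t1 CAS | counter=8 r=(7,5) succ=(2,0) retry=(0,1)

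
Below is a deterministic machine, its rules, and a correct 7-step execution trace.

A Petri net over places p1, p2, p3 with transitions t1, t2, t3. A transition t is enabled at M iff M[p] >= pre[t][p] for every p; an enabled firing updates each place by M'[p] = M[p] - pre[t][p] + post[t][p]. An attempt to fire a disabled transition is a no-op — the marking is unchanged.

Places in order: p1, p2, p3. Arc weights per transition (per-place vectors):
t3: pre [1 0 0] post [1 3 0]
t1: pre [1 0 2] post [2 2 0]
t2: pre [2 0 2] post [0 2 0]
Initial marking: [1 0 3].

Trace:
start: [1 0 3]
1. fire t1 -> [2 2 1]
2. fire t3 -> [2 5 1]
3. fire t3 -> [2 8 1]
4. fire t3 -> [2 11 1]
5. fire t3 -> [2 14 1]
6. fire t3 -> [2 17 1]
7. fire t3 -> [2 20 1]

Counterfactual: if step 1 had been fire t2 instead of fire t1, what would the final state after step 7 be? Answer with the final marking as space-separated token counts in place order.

(re-executing from step 1 with the substitution; state before step 1: [1 0 3])
1. fire t2 -> [1 0 3]
2. fire t3 -> [1 3 3]
3. fire t3 -> [1 6 3]
4. fire t3 -> [1 9 3]
5. fire t3 -> [1 12 3]
6. fire t3 -> [1 15 3]
7. fire t3 -> [1 18 3]

1 18 3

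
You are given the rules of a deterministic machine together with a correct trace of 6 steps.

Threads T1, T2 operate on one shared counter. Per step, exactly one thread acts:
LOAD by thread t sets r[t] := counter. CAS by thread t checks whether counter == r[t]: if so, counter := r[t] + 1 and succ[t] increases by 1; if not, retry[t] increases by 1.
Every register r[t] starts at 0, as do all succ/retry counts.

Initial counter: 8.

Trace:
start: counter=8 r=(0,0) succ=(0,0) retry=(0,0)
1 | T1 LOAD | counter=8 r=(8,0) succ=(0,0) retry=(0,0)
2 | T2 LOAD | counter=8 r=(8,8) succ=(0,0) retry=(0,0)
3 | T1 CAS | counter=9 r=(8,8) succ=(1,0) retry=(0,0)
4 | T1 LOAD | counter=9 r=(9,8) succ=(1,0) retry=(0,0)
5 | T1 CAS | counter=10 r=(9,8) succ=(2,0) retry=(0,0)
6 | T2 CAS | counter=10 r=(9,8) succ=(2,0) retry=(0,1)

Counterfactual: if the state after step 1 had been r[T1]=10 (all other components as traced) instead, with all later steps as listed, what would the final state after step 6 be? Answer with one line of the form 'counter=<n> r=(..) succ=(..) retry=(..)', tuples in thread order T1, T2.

state after step 1 := counter=8 r=(10,0) succ=(0,0) retry=(0,0)
2 | T2 LOAD | counter=8 r=(10,8) succ=(0,0) retry=(0,0)
3 | T1 CAS | counter=8 r=(10,8) succ=(0,0) retry=(1,0)
4 | T1 LOAD | counter=8 r=(8,8) succ=(0,0) retry=(1,0)
5 | T1 CAS | counter=9 r=(8,8) succ=(1,0) retry=(1,0)
6 | T2 CAS | counter=9 r=(8,8) succ=(1,0) retry=(1,1)

counter=9 r=(8,8) succ=(1,0) retry=(1,1)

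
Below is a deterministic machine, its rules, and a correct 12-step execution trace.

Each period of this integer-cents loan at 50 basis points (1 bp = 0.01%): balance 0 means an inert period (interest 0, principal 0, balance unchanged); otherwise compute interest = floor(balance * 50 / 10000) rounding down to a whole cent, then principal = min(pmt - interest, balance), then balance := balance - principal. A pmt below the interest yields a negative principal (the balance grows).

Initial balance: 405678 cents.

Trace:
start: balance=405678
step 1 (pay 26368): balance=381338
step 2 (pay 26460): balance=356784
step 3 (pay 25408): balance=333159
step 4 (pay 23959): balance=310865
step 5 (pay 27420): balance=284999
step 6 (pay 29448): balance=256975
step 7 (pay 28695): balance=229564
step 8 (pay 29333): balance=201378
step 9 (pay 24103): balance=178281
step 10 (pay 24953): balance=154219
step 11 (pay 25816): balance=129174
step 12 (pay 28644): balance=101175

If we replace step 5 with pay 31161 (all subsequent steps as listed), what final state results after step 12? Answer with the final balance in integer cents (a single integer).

97302

(re-executing from step 5 with the substitution; state before step 5: balance=310865)
step 5 (pay 31161): balance=281258
step 6 (pay 29448): balance=253216
step 7 (pay 28695): balance=225787
step 8 (pay 29333): balance=197582
step 9 (pay 24103): balance=174466
step 10 (pay 24953): balance=150385
step 11 (pay 25816): balance=125320
step 12 (pay 28644): balance=97302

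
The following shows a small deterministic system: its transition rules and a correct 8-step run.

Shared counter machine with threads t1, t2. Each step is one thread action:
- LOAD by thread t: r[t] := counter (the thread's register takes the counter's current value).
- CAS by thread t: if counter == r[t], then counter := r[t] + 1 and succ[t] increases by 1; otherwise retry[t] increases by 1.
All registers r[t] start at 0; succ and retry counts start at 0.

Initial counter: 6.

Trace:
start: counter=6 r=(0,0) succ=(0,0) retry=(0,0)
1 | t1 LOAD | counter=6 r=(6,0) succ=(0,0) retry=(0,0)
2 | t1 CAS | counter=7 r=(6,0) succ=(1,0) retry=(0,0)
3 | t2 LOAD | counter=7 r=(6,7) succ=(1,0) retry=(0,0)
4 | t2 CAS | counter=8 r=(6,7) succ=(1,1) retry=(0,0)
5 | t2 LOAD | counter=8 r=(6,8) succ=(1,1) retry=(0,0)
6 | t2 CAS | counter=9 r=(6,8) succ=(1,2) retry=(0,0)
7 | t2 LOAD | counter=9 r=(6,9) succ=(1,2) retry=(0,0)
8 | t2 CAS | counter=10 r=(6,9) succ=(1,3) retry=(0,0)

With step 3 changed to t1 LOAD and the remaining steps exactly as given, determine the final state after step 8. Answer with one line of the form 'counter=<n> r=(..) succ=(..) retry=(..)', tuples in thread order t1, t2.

counter=9 r=(7,8) succ=(1,2) retry=(0,1)

(re-executing from step 3 with the substitution; state before step 3: counter=7 r=(6,0) succ=(1,0) retry=(0,0))
3 | t1 LOAD | counter=7 r=(7,0) succ=(1,0) retry=(0,0)
4 | t2 CAS | counter=7 r=(7,0) succ=(1,0) retry=(0,1)
5 | t2 LOAD | counter=7 r=(7,7) succ=(1,0) retry=(0,1)
6 | t2 CAS | counter=8 r=(7,7) succ=(1,1) retry=(0,1)
7 | t2 LOAD | counter=8 r=(7,8) succ=(1,1) retry=(0,1)
8 | t2 CAS | counter=9 r=(7,8) succ=(1,2) retry=(0,1)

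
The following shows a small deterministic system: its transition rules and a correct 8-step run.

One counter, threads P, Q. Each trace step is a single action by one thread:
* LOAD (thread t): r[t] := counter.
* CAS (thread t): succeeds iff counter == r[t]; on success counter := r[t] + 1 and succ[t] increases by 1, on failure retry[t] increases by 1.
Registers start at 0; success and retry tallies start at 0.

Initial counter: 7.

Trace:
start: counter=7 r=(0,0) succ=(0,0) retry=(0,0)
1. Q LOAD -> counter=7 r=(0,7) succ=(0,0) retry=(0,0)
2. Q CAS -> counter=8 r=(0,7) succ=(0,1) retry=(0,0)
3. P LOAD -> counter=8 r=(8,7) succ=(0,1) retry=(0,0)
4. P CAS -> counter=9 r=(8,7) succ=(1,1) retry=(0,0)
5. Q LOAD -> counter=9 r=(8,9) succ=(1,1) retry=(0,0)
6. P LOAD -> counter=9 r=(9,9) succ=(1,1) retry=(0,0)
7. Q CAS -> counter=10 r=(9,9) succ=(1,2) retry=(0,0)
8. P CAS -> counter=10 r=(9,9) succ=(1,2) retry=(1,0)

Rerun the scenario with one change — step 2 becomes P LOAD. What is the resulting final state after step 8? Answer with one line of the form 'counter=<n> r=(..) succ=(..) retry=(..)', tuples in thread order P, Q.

(re-executing from step 2 with the substitution; state before step 2: counter=7 r=(0,7) succ=(0,0) retry=(0,0))
2. P LOAD -> counter=7 r=(7,7) succ=(0,0) retry=(0,0)
3. P LOAD -> counter=7 r=(7,7) succ=(0,0) retry=(0,0)
4. P CAS -> counter=8 r=(7,7) succ=(1,0) retry=(0,0)
5. Q LOAD -> counter=8 r=(7,8) succ=(1,0) retry=(0,0)
6. P LOAD -> counter=8 r=(8,8) succ=(1,0) retry=(0,0)
7. Q CAS -> counter=9 r=(8,8) succ=(1,1) retry=(0,0)
8. P CAS -> counter=9 r=(8,8) succ=(1,1) retry=(1,0)

counter=9 r=(8,8) succ=(1,1) retry=(1,0)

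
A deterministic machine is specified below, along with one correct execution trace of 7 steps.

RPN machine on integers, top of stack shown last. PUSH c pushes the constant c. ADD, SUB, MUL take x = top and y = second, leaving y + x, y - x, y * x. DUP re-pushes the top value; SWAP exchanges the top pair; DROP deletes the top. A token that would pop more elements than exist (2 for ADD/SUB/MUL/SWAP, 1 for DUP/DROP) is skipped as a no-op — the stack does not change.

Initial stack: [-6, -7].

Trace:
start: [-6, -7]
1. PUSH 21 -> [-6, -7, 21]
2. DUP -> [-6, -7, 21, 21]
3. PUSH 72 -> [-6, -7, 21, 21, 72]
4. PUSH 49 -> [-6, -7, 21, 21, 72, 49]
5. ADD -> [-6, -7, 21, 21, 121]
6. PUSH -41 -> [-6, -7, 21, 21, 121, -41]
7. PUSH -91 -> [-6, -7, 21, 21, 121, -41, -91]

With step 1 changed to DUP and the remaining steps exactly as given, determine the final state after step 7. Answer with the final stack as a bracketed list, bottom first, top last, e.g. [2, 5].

(re-executing from step 1 with the substitution; state before step 1: [-6, -7])
1. DUP -> [-6, -7, -7]
2. DUP -> [-6, -7, -7, -7]
3. PUSH 72 -> [-6, -7, -7, -7, 72]
4. PUSH 49 -> [-6, -7, -7, -7, 72, 49]
5. ADD -> [-6, -7, -7, -7, 121]
6. PUSH -41 -> [-6, -7, -7, -7, 121, -41]
7. PUSH -91 -> [-6, -7, -7, -7, 121, -41, -91]

[-6, -7, -7, -7, 121, -41, -91]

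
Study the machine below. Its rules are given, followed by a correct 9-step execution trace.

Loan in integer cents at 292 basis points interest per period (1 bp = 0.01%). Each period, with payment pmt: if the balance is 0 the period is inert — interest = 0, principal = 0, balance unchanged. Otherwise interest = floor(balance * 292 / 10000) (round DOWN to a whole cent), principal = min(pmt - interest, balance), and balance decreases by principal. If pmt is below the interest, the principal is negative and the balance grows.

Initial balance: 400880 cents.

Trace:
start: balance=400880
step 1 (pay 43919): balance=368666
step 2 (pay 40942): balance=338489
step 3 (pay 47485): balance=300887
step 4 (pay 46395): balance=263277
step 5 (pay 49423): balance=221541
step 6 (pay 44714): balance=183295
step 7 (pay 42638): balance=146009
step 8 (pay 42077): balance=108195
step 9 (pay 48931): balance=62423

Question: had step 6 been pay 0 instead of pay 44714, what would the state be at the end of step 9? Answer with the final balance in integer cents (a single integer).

111169

(re-executing from step 6 with the substitution; state before step 6: balance=221541)
step 6 (pay 0): balance=228009
step 7 (pay 42638): balance=192028
step 8 (pay 42077): balance=155558
step 9 (pay 48931): balance=111169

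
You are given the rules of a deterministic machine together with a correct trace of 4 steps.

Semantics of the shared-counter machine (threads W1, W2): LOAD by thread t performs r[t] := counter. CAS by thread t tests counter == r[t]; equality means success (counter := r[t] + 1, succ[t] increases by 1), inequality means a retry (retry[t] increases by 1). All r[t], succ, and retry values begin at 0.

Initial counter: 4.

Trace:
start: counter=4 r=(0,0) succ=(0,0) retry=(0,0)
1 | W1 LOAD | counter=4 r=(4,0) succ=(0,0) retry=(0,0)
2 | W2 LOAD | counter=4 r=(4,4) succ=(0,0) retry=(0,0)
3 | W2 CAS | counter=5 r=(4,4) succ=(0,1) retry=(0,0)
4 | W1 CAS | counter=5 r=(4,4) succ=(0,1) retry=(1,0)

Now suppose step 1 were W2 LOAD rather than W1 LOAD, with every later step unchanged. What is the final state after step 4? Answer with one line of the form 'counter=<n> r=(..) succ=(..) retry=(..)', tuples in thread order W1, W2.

(re-executing from step 1 with the substitution; state before step 1: counter=4 r=(0,0) succ=(0,0) retry=(0,0))
1 | W2 LOAD | counter=4 r=(0,4) succ=(0,0) retry=(0,0)
2 | W2 LOAD | counter=4 r=(0,4) succ=(0,0) retry=(0,0)
3 | W2 CAS | counter=5 r=(0,4) succ=(0,1) retry=(0,0)
4 | W1 CAS | counter=5 r=(0,4) succ=(0,1) retry=(1,0)

counter=5 r=(0,4) succ=(0,1) retry=(1,0)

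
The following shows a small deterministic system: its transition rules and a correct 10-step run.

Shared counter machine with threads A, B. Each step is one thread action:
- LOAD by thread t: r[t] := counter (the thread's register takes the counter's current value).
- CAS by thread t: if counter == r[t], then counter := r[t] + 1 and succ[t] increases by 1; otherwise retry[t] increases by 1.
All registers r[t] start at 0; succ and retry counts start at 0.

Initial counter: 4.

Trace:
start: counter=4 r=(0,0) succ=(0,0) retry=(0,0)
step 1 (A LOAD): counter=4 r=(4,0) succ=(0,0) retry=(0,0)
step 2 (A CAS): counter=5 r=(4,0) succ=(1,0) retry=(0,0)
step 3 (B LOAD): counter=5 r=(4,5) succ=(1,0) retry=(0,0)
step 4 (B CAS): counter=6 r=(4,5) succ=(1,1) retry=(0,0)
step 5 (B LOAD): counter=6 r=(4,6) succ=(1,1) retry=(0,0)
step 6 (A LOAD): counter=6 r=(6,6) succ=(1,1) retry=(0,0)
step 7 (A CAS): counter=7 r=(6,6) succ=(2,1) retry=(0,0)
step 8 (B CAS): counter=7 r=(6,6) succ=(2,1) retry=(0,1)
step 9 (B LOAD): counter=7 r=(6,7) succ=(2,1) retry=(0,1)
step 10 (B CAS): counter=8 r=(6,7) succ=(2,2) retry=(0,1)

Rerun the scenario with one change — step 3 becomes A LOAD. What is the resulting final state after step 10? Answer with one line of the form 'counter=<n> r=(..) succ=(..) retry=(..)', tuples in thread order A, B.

(re-executing from step 3 with the substitution; state before step 3: counter=5 r=(4,0) succ=(1,0) retry=(0,0))
step 3 (A LOAD): counter=5 r=(5,0) succ=(1,0) retry=(0,0)
step 4 (B CAS): counter=5 r=(5,0) succ=(1,0) retry=(0,1)
step 5 (B LOAD): counter=5 r=(5,5) succ=(1,0) retry=(0,1)
step 6 (A LOAD): counter=5 r=(5,5) succ=(1,0) retry=(0,1)
step 7 (A CAS): counter=6 r=(5,5) succ=(2,0) retry=(0,1)
step 8 (B CAS): counter=6 r=(5,5) succ=(2,0) retry=(0,2)
step 9 (B LOAD): counter=6 r=(5,6) succ=(2,0) retry=(0,2)
step 10 (B CAS): counter=7 r=(5,6) succ=(2,1) retry=(0,2)

counter=7 r=(5,6) succ=(2,1) retry=(0,2)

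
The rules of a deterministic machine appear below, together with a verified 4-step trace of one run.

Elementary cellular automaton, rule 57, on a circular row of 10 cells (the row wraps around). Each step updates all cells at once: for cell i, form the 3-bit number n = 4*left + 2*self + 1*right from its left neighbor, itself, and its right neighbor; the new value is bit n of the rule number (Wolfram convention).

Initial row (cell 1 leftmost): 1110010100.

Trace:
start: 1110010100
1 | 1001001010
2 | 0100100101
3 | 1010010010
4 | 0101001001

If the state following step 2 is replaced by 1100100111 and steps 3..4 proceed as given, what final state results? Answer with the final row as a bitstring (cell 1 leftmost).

1001001011

state after step 2 := 1100100111
3 | 0010010100
4 | 1001001011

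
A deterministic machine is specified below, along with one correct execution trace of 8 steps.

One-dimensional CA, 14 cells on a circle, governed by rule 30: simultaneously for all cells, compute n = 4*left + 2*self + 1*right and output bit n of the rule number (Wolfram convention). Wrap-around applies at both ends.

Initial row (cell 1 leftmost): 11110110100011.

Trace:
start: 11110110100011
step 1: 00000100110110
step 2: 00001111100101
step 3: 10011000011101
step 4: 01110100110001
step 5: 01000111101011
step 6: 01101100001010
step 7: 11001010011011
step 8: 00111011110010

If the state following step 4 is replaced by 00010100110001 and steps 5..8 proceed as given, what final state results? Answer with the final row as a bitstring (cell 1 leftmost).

01000001110010

state after step 4 := 00010100110001
step 5: 10110111101011
step 6: 00100100001010
step 7: 01111110011011
step 8: 01000001110010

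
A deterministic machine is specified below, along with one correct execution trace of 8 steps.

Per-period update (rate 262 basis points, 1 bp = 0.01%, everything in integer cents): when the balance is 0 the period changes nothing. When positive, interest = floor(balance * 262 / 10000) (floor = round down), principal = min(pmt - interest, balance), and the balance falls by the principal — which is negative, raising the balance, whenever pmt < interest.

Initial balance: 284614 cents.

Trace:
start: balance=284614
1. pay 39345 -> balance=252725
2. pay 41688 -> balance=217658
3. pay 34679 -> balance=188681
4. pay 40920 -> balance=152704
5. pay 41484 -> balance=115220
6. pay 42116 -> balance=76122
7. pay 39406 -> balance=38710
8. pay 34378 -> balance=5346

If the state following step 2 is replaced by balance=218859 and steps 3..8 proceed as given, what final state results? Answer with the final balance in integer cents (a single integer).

6749

state after step 2 := balance=218859
3. pay 34679 -> balance=189914
4. pay 40920 -> balance=153969
5. pay 41484 -> balance=116518
6. pay 42116 -> balance=77454
7. pay 39406 -> balance=40077
8. pay 34378 -> balance=6749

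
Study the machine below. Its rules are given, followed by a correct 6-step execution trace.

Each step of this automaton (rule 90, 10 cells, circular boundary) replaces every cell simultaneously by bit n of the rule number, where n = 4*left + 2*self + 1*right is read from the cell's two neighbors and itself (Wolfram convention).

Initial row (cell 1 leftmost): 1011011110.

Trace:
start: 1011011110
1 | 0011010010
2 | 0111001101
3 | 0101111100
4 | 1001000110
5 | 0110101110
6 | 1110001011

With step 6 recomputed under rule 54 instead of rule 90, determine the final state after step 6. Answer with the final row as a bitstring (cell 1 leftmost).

(re-executing step 6 under rule 54; state before step 6: 0110101110)
6 | 1001110001

1001110001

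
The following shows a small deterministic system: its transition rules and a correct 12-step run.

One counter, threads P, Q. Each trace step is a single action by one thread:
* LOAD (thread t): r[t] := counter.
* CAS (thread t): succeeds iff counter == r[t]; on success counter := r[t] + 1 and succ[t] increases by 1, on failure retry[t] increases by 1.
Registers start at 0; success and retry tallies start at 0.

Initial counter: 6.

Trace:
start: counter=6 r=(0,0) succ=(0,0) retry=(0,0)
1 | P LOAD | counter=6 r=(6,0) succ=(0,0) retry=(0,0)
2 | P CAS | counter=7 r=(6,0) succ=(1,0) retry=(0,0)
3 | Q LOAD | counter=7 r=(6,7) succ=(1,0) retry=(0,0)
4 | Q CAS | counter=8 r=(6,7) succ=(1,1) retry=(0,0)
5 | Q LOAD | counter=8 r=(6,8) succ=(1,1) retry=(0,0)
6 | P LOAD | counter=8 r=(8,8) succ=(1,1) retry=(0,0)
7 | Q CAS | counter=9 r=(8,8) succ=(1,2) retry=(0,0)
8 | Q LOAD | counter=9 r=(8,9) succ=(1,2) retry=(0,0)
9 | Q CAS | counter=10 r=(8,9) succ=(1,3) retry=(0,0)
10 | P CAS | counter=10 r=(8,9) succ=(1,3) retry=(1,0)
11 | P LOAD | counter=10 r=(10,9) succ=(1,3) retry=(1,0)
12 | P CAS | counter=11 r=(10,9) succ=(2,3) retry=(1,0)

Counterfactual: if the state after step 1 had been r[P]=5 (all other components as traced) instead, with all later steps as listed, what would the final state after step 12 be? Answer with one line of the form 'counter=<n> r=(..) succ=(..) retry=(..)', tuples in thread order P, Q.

counter=10 r=(9,8) succ=(1,3) retry=(2,0)

state after step 1 := counter=6 r=(5,0) succ=(0,0) retry=(0,0)
2 | P CAS | counter=6 r=(5,0) succ=(0,0) retry=(1,0)
3 | Q LOAD | counter=6 r=(5,6) succ=(0,0) retry=(1,0)
4 | Q CAS | counter=7 r=(5,6) succ=(0,1) retry=(1,0)
5 | Q LOAD | counter=7 r=(5,7) succ=(0,1) retry=(1,0)
6 | P LOAD | counter=7 r=(7,7) succ=(0,1) retry=(1,0)
7 | Q CAS | counter=8 r=(7,7) succ=(0,2) retry=(1,0)
8 | Q LOAD | counter=8 r=(7,8) succ=(0,2) retry=(1,0)
9 | Q CAS | counter=9 r=(7,8) succ=(0,3) retry=(1,0)
10 | P CAS | counter=9 r=(7,8) succ=(0,3) retry=(2,0)
11 | P LOAD | counter=9 r=(9,8) succ=(0,3) retry=(2,0)
12 | P CAS | counter=10 r=(9,8) succ=(1,3) retry=(2,0)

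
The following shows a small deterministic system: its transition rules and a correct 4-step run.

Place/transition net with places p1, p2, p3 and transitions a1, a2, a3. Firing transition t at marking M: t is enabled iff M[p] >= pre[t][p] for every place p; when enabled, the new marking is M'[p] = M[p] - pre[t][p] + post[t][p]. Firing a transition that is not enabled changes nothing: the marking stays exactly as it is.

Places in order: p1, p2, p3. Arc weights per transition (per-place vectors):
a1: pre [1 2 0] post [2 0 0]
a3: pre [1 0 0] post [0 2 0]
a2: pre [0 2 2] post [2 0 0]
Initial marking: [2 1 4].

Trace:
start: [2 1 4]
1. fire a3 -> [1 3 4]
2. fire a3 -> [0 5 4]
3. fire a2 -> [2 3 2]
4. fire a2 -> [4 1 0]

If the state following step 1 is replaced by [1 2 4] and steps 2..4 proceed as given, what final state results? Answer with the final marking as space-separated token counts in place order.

state after step 1 := [1 2 4]
2. fire a3 -> [0 4 4]
3. fire a2 -> [2 2 2]
4. fire a2 -> [4 0 0]

4 0 0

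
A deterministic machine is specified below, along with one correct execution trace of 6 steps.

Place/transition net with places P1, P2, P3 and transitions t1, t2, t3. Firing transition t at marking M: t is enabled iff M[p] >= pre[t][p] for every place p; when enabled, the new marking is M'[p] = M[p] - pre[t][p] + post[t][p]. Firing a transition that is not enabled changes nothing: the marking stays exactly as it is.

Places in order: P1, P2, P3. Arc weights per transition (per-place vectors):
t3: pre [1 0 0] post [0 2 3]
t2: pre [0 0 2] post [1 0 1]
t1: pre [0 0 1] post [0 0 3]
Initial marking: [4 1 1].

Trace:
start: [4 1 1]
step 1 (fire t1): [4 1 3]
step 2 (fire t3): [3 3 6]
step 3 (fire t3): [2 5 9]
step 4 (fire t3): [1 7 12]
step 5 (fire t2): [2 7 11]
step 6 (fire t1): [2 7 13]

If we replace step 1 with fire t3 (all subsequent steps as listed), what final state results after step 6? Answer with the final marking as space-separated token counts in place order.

1 9 14

(re-executing from step 1 with the substitution; state before step 1: [4 1 1])
step 1 (fire t3): [3 3 4]
step 2 (fire t3): [2 5 7]
step 3 (fire t3): [1 7 10]
step 4 (fire t3): [0 9 13]
step 5 (fire t2): [1 9 12]
step 6 (fire t1): [1 9 14]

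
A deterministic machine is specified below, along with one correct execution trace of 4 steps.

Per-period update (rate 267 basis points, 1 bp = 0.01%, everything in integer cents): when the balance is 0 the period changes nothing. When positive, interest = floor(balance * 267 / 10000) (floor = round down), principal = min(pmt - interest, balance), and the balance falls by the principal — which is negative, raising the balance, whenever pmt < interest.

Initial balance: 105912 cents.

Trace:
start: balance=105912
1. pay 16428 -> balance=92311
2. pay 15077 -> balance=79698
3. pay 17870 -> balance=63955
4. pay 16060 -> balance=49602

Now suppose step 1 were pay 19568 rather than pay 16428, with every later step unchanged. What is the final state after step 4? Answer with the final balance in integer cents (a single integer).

(re-executing from step 1 with the substitution; state before step 1: balance=105912)
1. pay 19568 -> balance=89171
2. pay 15077 -> balance=76474
3. pay 17870 -> balance=60645
4. pay 16060 -> balance=46204

46204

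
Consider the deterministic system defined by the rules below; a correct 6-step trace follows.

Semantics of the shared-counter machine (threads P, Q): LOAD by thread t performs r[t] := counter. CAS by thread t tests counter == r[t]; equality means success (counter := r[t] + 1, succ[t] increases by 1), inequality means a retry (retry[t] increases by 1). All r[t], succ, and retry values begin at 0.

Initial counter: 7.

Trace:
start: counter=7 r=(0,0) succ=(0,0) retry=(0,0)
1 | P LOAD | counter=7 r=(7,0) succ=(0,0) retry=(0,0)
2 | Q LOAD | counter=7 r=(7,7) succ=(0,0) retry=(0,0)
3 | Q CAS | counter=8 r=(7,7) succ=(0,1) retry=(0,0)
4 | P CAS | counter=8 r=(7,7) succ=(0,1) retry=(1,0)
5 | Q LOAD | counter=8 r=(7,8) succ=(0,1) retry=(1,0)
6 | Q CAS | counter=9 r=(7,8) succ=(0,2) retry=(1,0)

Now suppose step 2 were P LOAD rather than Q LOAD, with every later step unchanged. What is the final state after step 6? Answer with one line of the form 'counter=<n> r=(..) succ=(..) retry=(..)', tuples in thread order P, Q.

counter=9 r=(7,8) succ=(1,1) retry=(0,1)

(re-executing from step 2 with the substitution; state before step 2: counter=7 r=(7,0) succ=(0,0) retry=(0,0))
2 | P LOAD | counter=7 r=(7,0) succ=(0,0) retry=(0,0)
3 | Q CAS | counter=7 r=(7,0) succ=(0,0) retry=(0,1)
4 | P CAS | counter=8 r=(7,0) succ=(1,0) retry=(0,1)
5 | Q LOAD | counter=8 r=(7,8) succ=(1,0) retry=(0,1)
6 | Q CAS | counter=9 r=(7,8) succ=(1,1) retry=(0,1)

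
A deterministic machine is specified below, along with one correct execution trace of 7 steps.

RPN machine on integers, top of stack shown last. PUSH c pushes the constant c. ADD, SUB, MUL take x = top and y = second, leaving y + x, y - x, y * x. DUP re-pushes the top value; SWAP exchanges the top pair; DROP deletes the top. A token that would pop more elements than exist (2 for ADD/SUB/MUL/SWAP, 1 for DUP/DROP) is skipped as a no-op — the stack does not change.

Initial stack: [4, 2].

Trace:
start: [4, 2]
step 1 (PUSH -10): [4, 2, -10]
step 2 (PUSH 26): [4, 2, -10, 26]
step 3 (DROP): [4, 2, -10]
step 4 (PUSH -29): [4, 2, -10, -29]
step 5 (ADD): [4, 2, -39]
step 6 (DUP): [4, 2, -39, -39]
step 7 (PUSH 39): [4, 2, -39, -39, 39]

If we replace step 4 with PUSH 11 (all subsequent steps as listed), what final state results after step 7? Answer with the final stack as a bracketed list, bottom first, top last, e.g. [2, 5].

[4, 2, 1, 1, 39]

(re-executing from step 4 with the substitution; state before step 4: [4, 2, -10])
step 4 (PUSH 11): [4, 2, -10, 11]
step 5 (ADD): [4, 2, 1]
step 6 (DUP): [4, 2, 1, 1]
step 7 (PUSH 39): [4, 2, 1, 1, 39]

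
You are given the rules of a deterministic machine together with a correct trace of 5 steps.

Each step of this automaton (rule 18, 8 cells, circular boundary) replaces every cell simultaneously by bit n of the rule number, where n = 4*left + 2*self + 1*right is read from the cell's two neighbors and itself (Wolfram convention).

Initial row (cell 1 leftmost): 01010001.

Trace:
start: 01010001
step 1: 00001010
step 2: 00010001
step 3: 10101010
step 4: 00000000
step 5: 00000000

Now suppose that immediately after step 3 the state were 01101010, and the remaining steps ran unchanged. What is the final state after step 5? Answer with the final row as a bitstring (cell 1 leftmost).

state after step 3 := 01101010
step 4: 10000001
step 5: 01000010

01000010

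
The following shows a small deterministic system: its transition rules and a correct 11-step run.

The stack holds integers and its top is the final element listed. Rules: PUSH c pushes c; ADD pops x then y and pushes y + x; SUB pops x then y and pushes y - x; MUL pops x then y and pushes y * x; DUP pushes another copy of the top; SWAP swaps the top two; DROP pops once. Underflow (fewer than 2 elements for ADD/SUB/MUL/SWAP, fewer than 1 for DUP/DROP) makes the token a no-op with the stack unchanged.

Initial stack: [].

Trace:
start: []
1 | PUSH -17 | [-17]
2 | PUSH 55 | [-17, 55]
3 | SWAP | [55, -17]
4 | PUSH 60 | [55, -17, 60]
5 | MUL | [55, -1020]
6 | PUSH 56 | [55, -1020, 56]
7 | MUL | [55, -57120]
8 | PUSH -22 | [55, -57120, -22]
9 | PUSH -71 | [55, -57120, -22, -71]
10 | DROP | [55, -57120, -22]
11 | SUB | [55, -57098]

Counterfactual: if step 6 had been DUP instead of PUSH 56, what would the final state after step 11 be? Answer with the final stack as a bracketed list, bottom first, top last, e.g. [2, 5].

(re-executing from step 6 with the substitution; state before step 6: [55, -1020])
6 | DUP | [55, -1020, -1020]
7 | MUL | [55, 1040400]
8 | PUSH -22 | [55, 1040400, -22]
9 | PUSH -71 | [55, 1040400, -22, -71]
10 | DROP | [55, 1040400, -22]
11 | SUB | [55, 1040422]

[55, 1040422]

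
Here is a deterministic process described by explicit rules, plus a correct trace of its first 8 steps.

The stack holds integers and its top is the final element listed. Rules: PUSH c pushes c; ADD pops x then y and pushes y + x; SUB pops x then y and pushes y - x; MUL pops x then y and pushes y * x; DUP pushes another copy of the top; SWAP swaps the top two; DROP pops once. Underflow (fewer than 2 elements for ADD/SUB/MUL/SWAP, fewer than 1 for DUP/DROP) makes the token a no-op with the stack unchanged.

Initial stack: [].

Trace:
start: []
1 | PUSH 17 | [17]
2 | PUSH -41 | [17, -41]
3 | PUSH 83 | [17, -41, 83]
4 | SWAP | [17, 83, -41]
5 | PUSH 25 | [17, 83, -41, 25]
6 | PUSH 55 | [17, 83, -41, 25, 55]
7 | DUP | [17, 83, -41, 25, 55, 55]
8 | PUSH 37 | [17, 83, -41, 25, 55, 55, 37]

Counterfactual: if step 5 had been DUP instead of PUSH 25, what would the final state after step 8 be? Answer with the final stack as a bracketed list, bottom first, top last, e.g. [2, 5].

[17, 83, -41, -41, 55, 55, 37]

(re-executing from step 5 with the substitution; state before step 5: [17, 83, -41])
5 | DUP | [17, 83, -41, -41]
6 | PUSH 55 | [17, 83, -41, -41, 55]
7 | DUP | [17, 83, -41, -41, 55, 55]
8 | PUSH 37 | [17, 83, -41, -41, 55, 55, 37]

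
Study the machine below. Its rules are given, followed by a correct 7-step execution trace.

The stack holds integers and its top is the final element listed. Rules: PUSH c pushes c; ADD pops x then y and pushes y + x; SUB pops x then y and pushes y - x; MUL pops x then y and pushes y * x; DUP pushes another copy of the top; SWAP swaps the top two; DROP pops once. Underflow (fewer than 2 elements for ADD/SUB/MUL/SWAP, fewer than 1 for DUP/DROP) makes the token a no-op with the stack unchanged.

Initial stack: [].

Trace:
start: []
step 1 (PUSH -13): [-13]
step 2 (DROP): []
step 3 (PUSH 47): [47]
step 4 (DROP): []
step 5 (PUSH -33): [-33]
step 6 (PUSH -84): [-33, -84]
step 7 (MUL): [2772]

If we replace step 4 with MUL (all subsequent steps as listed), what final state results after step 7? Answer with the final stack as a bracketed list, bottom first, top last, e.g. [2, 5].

[47, 2772]

(re-executing from step 4 with the substitution; state before step 4: [47])
step 4 (MUL): [47]
step 5 (PUSH -33): [47, -33]
step 6 (PUSH -84): [47, -33, -84]
step 7 (MUL): [47, 2772]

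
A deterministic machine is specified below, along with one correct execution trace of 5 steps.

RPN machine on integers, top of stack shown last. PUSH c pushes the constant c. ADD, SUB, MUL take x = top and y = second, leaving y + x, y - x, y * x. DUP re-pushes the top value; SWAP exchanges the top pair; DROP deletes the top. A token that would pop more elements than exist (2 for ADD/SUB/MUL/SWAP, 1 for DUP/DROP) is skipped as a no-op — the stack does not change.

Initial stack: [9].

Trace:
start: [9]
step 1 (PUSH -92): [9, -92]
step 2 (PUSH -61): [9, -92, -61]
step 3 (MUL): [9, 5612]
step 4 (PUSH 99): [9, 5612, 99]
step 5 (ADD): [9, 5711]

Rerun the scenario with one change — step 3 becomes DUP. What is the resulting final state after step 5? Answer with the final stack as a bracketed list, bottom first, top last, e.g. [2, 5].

[9, -92, -61, 38]

(re-executing from step 3 with the substitution; state before step 3: [9, -92, -61])
step 3 (DUP): [9, -92, -61, -61]
step 4 (PUSH 99): [9, -92, -61, -61, 99]
step 5 (ADD): [9, -92, -61, 38]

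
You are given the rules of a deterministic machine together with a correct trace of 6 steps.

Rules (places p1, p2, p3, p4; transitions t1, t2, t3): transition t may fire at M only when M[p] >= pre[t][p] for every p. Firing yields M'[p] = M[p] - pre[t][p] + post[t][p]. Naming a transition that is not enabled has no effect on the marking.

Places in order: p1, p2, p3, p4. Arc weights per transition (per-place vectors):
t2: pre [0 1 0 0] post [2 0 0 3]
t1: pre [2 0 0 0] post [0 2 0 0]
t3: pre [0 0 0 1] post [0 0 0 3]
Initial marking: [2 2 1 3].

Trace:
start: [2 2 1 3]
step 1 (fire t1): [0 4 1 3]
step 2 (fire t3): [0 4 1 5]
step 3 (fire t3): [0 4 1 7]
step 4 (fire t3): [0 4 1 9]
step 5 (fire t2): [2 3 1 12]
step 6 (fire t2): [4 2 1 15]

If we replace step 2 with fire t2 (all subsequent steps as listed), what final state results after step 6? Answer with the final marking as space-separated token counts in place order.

6 1 1 16

(re-executing from step 2 with the substitution; state before step 2: [0 4 1 3])
step 2 (fire t2): [2 3 1 6]
step 3 (fire t3): [2 3 1 8]
step 4 (fire t3): [2 3 1 10]
step 5 (fire t2): [4 2 1 13]
step 6 (fire t2): [6 1 1 16]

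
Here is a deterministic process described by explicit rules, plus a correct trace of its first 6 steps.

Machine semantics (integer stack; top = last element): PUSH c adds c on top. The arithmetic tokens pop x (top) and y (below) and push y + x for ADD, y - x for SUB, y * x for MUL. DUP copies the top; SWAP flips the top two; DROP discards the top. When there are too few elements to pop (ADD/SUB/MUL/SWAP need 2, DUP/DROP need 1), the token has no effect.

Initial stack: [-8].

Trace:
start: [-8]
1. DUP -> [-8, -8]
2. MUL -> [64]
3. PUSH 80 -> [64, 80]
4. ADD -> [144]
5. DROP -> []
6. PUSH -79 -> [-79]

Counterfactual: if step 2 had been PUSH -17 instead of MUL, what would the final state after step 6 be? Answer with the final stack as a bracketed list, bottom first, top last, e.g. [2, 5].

(re-executing from step 2 with the substitution; state before step 2: [-8, -8])
2. PUSH -17 -> [-8, -8, -17]
3. PUSH 80 -> [-8, -8, -17, 80]
4. ADD -> [-8, -8, 63]
5. DROP -> [-8, -8]
6. PUSH -79 -> [-8, -8, -79]

[-8, -8, -79]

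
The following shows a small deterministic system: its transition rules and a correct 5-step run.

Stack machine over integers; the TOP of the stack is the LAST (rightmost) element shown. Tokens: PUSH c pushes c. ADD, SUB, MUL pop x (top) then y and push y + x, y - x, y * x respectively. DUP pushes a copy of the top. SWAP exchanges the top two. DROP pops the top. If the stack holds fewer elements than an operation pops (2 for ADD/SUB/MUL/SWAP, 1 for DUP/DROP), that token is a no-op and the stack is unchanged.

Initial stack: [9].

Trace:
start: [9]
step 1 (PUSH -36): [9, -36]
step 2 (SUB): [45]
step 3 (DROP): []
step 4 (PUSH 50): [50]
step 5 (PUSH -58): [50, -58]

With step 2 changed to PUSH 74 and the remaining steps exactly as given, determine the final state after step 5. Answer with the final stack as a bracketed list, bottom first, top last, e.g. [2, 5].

[9, -36, 50, -58]

(re-executing from step 2 with the substitution; state before step 2: [9, -36])
step 2 (PUSH 74): [9, -36, 74]
step 3 (DROP): [9, -36]
step 4 (PUSH 50): [9, -36, 50]
step 5 (PUSH -58): [9, -36, 50, -58]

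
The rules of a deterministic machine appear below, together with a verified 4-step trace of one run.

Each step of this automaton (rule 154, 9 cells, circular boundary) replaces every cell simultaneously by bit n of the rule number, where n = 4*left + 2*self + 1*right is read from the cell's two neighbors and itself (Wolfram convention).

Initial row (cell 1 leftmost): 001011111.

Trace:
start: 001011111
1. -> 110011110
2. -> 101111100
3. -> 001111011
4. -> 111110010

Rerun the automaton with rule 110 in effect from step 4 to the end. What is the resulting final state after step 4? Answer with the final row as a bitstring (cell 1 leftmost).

(re-executing step 4 under rule 110; state before step 4: 001111011)
4. -> 011001111

011001111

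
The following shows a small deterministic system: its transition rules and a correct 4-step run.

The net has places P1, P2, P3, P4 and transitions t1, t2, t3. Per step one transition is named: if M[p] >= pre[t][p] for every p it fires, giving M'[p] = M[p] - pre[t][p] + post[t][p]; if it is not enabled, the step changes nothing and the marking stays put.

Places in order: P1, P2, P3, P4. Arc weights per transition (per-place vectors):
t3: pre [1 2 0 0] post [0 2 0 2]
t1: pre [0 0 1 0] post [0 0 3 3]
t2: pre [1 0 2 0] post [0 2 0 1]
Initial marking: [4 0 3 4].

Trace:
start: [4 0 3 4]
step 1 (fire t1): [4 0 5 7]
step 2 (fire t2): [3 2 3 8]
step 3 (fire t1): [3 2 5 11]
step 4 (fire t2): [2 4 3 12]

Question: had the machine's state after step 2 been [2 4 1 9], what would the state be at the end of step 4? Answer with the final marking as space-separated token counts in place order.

state after step 2 := [2 4 1 9]
step 3 (fire t1): [2 4 3 12]
step 4 (fire t2): [1 6 1 13]

1 6 1 13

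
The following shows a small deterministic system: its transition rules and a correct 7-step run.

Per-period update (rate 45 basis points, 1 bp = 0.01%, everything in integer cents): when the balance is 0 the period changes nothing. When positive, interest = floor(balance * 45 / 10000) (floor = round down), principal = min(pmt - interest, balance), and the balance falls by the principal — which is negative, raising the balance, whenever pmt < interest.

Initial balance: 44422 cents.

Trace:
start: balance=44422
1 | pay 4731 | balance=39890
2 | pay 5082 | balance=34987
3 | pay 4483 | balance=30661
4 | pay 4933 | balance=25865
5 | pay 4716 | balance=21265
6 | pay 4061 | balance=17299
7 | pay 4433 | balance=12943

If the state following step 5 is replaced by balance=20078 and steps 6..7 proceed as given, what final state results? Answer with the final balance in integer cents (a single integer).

11746

state after step 5 := balance=20078
6 | pay 4061 | balance=16107
7 | pay 4433 | balance=11746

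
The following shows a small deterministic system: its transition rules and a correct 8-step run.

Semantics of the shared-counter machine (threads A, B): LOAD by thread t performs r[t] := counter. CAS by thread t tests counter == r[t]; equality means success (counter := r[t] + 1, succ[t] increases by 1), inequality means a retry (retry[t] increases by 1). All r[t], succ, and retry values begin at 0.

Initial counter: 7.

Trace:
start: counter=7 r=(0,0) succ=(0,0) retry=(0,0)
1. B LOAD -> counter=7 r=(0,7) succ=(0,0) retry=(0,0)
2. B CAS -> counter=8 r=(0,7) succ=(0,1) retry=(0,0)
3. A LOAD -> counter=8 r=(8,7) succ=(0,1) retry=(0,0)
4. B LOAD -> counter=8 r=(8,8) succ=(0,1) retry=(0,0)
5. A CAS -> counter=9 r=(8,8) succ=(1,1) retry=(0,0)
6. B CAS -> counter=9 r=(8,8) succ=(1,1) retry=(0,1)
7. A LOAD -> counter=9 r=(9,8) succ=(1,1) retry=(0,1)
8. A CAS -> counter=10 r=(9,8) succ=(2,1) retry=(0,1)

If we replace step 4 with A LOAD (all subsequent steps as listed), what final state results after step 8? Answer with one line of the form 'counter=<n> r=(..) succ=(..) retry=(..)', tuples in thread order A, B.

(re-executing from step 4 with the substitution; state before step 4: counter=8 r=(8,7) succ=(0,1) retry=(0,0))
4. A LOAD -> counter=8 r=(8,7) succ=(0,1) retry=(0,0)
5. A CAS -> counter=9 r=(8,7) succ=(1,1) retry=(0,0)
6. B CAS -> counter=9 r=(8,7) succ=(1,1) retry=(0,1)
7. A LOAD -> counter=9 r=(9,7) succ=(1,1) retry=(0,1)
8. A CAS -> counter=10 r=(9,7) succ=(2,1) retry=(0,1)

counter=10 r=(9,7) succ=(2,1) retry=(0,1)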